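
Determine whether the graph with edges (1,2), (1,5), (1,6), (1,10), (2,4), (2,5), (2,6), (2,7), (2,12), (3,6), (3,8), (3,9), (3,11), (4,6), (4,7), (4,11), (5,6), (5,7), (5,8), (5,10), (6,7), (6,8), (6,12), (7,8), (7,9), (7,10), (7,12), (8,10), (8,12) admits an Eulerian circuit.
Yes (the graph is connected and all 12 vertices have even degree)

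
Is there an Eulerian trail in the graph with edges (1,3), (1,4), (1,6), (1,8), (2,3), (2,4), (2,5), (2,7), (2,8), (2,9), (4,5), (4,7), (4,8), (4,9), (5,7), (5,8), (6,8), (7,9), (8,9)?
Yes — and in fact it has an Eulerian circuit (the graph is connected and all 9 vertices have even degree)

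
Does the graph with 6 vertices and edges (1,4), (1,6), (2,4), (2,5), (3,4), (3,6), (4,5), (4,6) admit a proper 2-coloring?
No (odd cycle of length 3: 6 -> 1 -> 4 -> 6)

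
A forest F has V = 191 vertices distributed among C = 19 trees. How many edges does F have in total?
172 (Each of the 19 component trees on V_i vertices has V_i - 1 edges; summing gives V - C = 191 - 19 = 172)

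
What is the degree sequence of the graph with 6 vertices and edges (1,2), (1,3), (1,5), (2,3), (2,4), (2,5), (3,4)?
[4, 3, 3, 2, 2, 0] (degrees: deg(1)=3, deg(2)=4, deg(3)=3, deg(4)=2, deg(5)=2, deg(6)=0)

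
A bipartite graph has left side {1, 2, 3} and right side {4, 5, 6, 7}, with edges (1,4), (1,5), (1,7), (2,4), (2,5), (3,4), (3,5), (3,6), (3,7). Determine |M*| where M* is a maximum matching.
3 (matching: (1,7), (2,5), (3,6); upper bound min(|L|,|R|) = min(3,4) = 3)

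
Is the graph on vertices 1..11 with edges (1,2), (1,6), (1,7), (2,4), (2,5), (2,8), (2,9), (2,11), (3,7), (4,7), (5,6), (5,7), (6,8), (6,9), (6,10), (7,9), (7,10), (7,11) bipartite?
Yes. Partition: {1, 3, 4, 5, 8, 9, 10, 11}, {2, 6, 7}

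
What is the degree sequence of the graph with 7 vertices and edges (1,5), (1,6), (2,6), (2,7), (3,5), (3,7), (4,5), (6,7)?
[3, 3, 3, 2, 2, 2, 1] (degrees: deg(1)=2, deg(2)=2, deg(3)=2, deg(4)=1, deg(5)=3, deg(6)=3, deg(7)=3)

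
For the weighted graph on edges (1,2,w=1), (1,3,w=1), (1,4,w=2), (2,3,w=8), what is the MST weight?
4 (MST edges: (1,2,w=1), (1,3,w=1), (1,4,w=2); sum of weights 1 + 1 + 2 = 4)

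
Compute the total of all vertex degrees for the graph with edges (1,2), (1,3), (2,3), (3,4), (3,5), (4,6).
12 (handshake: sum of degrees = 2|E| = 2 x 6 = 12)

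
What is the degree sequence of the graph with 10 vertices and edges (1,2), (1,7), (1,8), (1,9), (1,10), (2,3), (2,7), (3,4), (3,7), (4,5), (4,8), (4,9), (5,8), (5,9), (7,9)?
[5, 4, 4, 4, 3, 3, 3, 3, 1, 0] (degrees: deg(1)=5, deg(2)=3, deg(3)=3, deg(4)=4, deg(5)=3, deg(6)=0, deg(7)=4, deg(8)=3, deg(9)=4, deg(10)=1)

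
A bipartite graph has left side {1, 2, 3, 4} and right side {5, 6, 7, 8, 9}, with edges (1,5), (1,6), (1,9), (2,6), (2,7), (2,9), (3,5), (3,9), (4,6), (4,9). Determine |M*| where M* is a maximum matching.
4 (matching: (1,9), (2,7), (3,5), (4,6); upper bound min(|L|,|R|) = min(4,5) = 4)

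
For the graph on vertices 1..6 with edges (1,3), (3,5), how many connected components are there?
4 (components: {1, 3, 5}, {2}, {4}, {6})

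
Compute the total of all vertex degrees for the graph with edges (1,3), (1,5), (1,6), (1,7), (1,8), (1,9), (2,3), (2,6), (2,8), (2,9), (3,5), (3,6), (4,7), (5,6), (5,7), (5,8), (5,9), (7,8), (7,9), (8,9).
40 (handshake: sum of degrees = 2|E| = 2 x 20 = 40)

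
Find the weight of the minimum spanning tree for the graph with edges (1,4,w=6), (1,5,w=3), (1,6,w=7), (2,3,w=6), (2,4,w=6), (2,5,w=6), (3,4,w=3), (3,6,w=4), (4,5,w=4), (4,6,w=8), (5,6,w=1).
17 (MST edges: (1,5,w=3), (2,5,w=6), (3,4,w=3), (3,6,w=4), (5,6,w=1); sum of weights 3 + 6 + 3 + 4 + 1 = 17)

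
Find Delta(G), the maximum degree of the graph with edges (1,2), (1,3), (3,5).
2 (attained at vertices 1, 3)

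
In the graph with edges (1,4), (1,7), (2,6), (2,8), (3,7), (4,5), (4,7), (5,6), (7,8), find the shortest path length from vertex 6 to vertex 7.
3 (path: 6 -> 2 -> 8 -> 7, 3 edges)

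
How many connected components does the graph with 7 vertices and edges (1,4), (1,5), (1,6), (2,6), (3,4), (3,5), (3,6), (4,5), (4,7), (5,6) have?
1 (components: {1, 2, 3, 4, 5, 6, 7})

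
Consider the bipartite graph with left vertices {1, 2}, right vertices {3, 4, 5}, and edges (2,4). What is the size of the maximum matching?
1 (matching: (2,4); upper bound min(|L|,|R|) = min(2,3) = 2)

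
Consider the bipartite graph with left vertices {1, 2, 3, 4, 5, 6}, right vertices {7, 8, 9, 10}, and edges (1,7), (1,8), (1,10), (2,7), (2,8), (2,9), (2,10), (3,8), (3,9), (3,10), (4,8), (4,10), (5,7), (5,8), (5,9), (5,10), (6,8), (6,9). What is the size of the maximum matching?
4 (matching: (1,10), (2,9), (3,8), (5,7); upper bound min(|L|,|R|) = min(6,4) = 4)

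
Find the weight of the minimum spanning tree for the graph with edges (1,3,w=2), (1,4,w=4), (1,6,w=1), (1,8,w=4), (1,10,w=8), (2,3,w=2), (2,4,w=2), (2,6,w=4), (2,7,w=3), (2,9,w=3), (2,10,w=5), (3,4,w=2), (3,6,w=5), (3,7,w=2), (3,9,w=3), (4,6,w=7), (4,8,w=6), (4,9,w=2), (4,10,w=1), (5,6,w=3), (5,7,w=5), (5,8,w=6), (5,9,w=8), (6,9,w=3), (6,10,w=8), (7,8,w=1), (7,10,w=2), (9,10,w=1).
15 (MST edges: (1,3,w=2), (1,6,w=1), (2,3,w=2), (2,4,w=2), (3,7,w=2), (4,10,w=1), (5,6,w=3), (7,8,w=1), (9,10,w=1); sum of weights 2 + 1 + 2 + 2 + 2 + 1 + 3 + 1 + 1 = 15)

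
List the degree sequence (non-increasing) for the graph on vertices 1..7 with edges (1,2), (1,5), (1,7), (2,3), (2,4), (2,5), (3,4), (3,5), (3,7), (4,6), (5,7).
[4, 4, 4, 3, 3, 3, 1] (degrees: deg(1)=3, deg(2)=4, deg(3)=4, deg(4)=3, deg(5)=4, deg(6)=1, deg(7)=3)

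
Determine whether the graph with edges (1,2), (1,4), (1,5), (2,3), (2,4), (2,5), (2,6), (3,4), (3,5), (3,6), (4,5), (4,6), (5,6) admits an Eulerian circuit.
No (4 vertices have odd degree: {1, 2, 4, 5}; Eulerian circuit requires 0)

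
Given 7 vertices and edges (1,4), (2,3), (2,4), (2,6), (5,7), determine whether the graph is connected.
No, it has 2 components: {1, 2, 3, 4, 6}, {5, 7}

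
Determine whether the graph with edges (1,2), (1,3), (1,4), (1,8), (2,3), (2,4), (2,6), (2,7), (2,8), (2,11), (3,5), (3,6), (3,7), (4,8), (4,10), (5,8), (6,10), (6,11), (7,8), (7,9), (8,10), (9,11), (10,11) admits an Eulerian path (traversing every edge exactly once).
Yes (the graph is connected and exactly 2 vertices have odd degree: {2, 3}; any Eulerian path must start and end at those)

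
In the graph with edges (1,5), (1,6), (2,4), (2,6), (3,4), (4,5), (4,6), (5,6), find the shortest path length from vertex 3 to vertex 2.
2 (path: 3 -> 4 -> 2, 2 edges)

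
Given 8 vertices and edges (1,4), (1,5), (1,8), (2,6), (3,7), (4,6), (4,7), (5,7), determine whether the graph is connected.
Yes (BFS from 1 visits [1, 4, 5, 8, 6, 7, 2, 3] — all 8 vertices reached)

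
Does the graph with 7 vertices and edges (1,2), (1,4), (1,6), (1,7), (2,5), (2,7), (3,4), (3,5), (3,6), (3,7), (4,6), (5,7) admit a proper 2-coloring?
No (odd cycle of length 3: 7 -> 1 -> 2 -> 7)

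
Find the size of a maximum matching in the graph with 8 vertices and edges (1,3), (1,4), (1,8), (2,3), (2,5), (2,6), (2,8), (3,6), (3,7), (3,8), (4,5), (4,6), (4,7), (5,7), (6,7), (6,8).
4 (matching: (1,3), (2,8), (4,5), (6,7); upper bound floor(n/2) = floor(8/2) = 4)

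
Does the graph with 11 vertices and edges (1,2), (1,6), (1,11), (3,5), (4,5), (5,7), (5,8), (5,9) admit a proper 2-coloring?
Yes. Partition: {1, 3, 4, 7, 8, 9, 10}, {2, 5, 6, 11}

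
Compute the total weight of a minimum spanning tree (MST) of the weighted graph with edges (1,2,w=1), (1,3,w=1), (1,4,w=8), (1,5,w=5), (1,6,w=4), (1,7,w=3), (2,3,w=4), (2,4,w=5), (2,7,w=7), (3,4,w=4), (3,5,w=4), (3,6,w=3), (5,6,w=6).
16 (MST edges: (1,2,w=1), (1,3,w=1), (1,7,w=3), (3,4,w=4), (3,5,w=4), (3,6,w=3); sum of weights 1 + 1 + 3 + 4 + 4 + 3 = 16)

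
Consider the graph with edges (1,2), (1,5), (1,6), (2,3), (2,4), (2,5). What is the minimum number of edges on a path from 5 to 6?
2 (path: 5 -> 1 -> 6, 2 edges)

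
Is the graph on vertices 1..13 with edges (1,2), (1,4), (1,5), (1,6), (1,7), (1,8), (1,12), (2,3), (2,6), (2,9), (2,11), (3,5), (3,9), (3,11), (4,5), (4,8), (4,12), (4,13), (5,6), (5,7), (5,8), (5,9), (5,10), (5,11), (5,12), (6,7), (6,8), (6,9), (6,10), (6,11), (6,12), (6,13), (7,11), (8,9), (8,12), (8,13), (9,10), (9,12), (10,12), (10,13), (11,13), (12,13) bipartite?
No (odd cycle of length 3: 6 -> 1 -> 2 -> 6)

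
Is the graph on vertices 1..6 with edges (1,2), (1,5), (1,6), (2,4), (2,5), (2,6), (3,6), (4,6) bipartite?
No (odd cycle of length 3: 2 -> 1 -> 5 -> 2)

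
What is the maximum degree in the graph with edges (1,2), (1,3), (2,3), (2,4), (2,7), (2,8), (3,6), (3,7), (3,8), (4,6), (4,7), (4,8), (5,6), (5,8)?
5 (attained at vertices 2, 3)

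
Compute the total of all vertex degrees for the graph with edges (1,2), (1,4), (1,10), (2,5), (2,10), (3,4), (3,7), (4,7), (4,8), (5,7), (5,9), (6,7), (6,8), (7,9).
28 (handshake: sum of degrees = 2|E| = 2 x 14 = 28)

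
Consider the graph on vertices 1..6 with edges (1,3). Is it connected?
No, it has 5 components: {1, 3}, {2}, {4}, {5}, {6}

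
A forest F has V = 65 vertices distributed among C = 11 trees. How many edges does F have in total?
54 (Each of the 11 component trees on V_i vertices has V_i - 1 edges; summing gives V - C = 65 - 11 = 54)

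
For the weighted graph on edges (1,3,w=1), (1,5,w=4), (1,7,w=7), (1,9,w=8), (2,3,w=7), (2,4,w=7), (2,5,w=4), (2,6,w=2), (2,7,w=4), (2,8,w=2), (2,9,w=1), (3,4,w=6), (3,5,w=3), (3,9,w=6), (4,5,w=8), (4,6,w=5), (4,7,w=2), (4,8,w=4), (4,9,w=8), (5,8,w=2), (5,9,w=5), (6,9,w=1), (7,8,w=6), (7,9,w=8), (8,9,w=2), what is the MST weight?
16 (MST edges: (1,3,w=1), (2,7,w=4), (2,8,w=2), (2,9,w=1), (3,5,w=3), (4,7,w=2), (5,8,w=2), (6,9,w=1); sum of weights 1 + 4 + 2 + 1 + 3 + 2 + 2 + 1 = 16)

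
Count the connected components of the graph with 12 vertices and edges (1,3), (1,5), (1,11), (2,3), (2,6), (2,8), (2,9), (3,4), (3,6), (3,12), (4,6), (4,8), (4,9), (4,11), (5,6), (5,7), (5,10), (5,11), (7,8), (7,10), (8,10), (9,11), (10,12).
1 (components: {1, 2, 3, 4, 5, 6, 7, 8, 9, 10, 11, 12})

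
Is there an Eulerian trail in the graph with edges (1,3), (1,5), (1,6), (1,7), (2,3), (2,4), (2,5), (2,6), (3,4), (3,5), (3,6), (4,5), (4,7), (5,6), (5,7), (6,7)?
Yes (the graph is connected and exactly 2 vertices have odd degree: {3, 6}; any Eulerian path must start and end at those)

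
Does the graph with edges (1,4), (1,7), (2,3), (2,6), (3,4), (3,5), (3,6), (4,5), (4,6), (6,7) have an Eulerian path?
Yes — and in fact it has an Eulerian circuit (the graph is connected and all 7 vertices have even degree)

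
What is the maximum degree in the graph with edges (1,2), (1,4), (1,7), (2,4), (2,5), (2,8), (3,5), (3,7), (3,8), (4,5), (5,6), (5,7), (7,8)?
5 (attained at vertex 5)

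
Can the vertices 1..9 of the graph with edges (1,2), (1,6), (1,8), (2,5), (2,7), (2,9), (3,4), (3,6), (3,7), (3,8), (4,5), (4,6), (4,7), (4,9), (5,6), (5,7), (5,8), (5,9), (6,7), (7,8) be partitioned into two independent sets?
No (odd cycle of length 5: 5 -> 8 -> 1 -> 2 -> 9 -> 5)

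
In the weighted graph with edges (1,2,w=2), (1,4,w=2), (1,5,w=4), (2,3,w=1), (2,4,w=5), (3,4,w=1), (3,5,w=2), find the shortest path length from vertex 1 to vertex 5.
4 (path: 1 -> 5; weights 4 = 4)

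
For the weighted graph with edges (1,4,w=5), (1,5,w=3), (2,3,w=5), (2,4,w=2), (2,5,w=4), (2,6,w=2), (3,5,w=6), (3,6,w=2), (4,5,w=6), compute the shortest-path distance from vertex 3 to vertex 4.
6 (path: 3 -> 6 -> 2 -> 4; weights 2 + 2 + 2 = 6)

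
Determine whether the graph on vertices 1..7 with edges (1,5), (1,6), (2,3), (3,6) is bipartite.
Yes. Partition: {1, 3, 4, 7}, {2, 5, 6}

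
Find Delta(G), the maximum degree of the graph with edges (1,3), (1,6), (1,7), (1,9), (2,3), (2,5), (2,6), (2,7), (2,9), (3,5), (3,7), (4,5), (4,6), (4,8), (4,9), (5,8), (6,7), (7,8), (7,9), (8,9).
6 (attained at vertex 7)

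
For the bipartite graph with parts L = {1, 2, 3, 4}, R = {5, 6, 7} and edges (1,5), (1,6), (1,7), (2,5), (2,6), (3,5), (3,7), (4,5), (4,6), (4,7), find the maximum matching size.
3 (matching: (1,7), (2,6), (3,5); upper bound min(|L|,|R|) = min(4,3) = 3)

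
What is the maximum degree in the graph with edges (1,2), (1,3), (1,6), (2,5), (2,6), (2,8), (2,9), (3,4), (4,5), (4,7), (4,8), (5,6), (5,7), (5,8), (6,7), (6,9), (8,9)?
5 (attained at vertices 2, 5, 6)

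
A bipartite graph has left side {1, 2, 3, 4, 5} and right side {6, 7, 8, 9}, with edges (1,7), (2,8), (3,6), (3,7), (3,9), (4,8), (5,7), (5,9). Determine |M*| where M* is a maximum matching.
4 (matching: (1,7), (2,8), (3,6), (5,9); upper bound min(|L|,|R|) = min(5,4) = 4)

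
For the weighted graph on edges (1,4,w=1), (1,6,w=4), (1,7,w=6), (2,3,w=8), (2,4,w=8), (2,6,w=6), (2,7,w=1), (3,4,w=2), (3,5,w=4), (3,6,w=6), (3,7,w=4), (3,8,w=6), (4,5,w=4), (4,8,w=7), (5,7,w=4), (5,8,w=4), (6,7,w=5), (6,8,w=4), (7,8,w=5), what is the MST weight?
20 (MST edges: (1,4,w=1), (1,6,w=4), (2,7,w=1), (3,4,w=2), (3,5,w=4), (3,7,w=4), (5,8,w=4); sum of weights 1 + 4 + 1 + 2 + 4 + 4 + 4 = 20)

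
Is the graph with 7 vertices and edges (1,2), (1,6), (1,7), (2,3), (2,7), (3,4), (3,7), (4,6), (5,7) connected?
Yes (BFS from 1 visits [1, 2, 6, 7, 3, 4, 5] — all 7 vertices reached)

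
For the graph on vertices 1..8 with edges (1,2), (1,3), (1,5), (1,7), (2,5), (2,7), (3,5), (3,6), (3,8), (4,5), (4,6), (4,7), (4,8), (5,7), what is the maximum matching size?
4 (matching: (1,7), (2,5), (3,6), (4,8); upper bound floor(n/2) = floor(8/2) = 4)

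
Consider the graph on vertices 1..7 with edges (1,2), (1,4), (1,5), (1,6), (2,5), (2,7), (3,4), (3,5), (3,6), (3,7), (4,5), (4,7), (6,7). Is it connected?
Yes (BFS from 1 visits [1, 2, 4, 5, 6, 7, 3] — all 7 vertices reached)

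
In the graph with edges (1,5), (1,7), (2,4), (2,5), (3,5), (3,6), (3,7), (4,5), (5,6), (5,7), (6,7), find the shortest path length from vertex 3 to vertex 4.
2 (path: 3 -> 5 -> 4, 2 edges)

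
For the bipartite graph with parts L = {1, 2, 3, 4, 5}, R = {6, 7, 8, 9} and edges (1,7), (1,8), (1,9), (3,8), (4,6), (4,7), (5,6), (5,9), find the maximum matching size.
4 (matching: (1,9), (3,8), (4,7), (5,6); upper bound min(|L|,|R|) = min(5,4) = 4)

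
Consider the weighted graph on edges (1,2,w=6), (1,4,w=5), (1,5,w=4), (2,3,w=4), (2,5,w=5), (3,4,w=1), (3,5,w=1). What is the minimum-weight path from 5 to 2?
5 (path: 5 -> 2; weights 5 = 5)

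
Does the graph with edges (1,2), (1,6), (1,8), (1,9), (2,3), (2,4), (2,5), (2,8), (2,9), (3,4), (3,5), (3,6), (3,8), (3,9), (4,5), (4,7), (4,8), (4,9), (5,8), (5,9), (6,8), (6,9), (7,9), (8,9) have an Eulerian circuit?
No (2 vertices have odd degree: {5, 8}; Eulerian circuit requires 0)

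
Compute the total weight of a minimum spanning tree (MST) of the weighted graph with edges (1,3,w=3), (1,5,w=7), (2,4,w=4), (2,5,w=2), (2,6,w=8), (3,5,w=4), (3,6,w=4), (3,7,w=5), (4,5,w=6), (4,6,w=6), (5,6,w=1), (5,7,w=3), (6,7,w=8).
17 (MST edges: (1,3,w=3), (2,4,w=4), (2,5,w=2), (3,6,w=4), (5,6,w=1), (5,7,w=3); sum of weights 3 + 4 + 2 + 4 + 1 + 3 = 17)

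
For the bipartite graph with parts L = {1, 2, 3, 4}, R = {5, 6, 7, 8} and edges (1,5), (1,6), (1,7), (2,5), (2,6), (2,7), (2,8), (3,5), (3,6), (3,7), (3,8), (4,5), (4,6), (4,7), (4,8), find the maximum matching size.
4 (matching: (1,7), (2,8), (3,6), (4,5); upper bound min(|L|,|R|) = min(4,4) = 4)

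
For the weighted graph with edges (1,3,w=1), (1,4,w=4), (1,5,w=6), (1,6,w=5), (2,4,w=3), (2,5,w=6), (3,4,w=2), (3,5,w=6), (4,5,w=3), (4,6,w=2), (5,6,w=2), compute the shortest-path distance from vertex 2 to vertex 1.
6 (path: 2 -> 4 -> 3 -> 1; weights 3 + 2 + 1 = 6)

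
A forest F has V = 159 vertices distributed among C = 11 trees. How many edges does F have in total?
148 (Each of the 11 component trees on V_i vertices has V_i - 1 edges; summing gives V - C = 159 - 11 = 148)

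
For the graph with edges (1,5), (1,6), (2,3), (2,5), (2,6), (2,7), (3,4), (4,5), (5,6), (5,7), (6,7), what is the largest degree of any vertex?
5 (attained at vertex 5)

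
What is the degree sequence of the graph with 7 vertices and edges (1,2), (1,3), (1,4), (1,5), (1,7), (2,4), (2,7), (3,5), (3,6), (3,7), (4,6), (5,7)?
[5, 4, 4, 3, 3, 3, 2] (degrees: deg(1)=5, deg(2)=3, deg(3)=4, deg(4)=3, deg(5)=3, deg(6)=2, deg(7)=4)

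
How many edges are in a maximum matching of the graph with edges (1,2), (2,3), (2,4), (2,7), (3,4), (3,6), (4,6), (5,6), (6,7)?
3 (matching: (2,7), (3,4), (5,6); upper bound floor(n/2) = floor(7/2) = 3)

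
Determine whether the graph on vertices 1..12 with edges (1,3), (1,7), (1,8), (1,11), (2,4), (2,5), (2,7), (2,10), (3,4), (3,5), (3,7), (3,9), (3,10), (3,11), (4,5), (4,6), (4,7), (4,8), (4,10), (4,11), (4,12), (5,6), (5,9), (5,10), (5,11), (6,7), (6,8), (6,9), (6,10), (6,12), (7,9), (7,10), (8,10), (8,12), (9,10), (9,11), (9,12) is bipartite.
No (odd cycle of length 3: 7 -> 1 -> 3 -> 7)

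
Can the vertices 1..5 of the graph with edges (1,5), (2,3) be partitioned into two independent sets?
Yes. Partition: {1, 2, 4}, {3, 5}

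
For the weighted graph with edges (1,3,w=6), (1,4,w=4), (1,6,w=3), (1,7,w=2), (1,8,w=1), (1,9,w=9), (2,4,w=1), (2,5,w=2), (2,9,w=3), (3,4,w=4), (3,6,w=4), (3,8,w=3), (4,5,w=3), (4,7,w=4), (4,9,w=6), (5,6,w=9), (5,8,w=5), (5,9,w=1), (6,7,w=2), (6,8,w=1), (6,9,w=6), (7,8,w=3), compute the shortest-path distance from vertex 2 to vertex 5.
2 (path: 2 -> 5; weights 2 = 2)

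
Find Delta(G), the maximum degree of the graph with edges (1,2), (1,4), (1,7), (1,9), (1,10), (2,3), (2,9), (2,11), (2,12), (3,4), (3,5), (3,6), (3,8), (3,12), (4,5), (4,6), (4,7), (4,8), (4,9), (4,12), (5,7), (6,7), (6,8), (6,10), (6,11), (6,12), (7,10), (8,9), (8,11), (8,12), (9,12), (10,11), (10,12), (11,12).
8 (attained at vertices 4, 12)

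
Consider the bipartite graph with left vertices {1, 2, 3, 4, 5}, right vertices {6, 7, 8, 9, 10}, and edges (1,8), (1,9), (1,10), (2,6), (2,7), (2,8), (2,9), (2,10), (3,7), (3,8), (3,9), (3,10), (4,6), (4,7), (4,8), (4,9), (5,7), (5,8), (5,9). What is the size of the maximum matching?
5 (matching: (1,10), (2,9), (3,8), (4,6), (5,7); upper bound min(|L|,|R|) = min(5,5) = 5)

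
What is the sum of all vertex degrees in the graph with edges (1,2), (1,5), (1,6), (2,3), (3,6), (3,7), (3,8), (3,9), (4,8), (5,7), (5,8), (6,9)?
24 (handshake: sum of degrees = 2|E| = 2 x 12 = 24)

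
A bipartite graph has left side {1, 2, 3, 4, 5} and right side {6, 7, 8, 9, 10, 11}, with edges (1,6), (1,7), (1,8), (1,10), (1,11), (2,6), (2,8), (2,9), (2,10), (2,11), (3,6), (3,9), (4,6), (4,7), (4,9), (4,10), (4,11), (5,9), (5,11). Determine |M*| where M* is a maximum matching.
5 (matching: (1,7), (2,8), (3,9), (4,10), (5,11); upper bound min(|L|,|R|) = min(5,6) = 5)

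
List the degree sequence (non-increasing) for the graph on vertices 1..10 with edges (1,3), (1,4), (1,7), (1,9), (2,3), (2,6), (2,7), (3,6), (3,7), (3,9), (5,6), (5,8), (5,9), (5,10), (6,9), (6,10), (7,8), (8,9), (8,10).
[5, 5, 5, 4, 4, 4, 4, 3, 3, 1] (degrees: deg(1)=4, deg(2)=3, deg(3)=5, deg(4)=1, deg(5)=4, deg(6)=5, deg(7)=4, deg(8)=4, deg(9)=5, deg(10)=3)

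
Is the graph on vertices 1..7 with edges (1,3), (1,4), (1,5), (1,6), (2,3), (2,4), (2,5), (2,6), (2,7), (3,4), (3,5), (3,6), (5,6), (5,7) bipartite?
No (odd cycle of length 3: 5 -> 1 -> 3 -> 5)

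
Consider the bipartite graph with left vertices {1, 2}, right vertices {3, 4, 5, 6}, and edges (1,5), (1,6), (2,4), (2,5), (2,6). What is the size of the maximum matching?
2 (matching: (1,6), (2,5); upper bound min(|L|,|R|) = min(2,4) = 2)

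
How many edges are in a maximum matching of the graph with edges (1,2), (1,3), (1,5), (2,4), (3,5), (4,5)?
2 (matching: (1,3), (4,5); upper bound floor(n/2) = floor(5/2) = 2)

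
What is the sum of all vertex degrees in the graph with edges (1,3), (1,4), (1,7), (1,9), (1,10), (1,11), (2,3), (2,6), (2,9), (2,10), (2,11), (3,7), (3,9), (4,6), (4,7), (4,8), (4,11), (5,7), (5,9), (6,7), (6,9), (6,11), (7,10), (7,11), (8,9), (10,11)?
52 (handshake: sum of degrees = 2|E| = 2 x 26 = 52)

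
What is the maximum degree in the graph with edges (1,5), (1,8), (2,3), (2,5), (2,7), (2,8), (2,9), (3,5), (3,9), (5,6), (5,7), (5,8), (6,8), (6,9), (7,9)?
6 (attained at vertex 5)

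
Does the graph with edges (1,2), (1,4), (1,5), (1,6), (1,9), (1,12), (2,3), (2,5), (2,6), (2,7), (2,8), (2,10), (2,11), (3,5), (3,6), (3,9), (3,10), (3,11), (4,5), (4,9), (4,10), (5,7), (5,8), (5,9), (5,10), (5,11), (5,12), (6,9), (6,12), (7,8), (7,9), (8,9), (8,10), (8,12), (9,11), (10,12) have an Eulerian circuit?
No (2 vertices have odd degree: {6, 12}; Eulerian circuit requires 0)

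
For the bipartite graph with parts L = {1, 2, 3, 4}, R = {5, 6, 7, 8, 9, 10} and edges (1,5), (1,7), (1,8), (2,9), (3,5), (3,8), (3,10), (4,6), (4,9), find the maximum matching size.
4 (matching: (1,8), (2,9), (3,10), (4,6); upper bound min(|L|,|R|) = min(4,6) = 4)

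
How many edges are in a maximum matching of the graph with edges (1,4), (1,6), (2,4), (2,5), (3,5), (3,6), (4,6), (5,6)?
3 (matching: (1,4), (2,5), (3,6); upper bound floor(n/2) = floor(6/2) = 3)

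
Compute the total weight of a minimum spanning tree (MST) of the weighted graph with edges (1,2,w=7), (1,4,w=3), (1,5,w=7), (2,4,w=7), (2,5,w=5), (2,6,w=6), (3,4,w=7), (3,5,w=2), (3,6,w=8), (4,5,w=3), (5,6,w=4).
17 (MST edges: (1,4,w=3), (2,5,w=5), (3,5,w=2), (4,5,w=3), (5,6,w=4); sum of weights 3 + 5 + 2 + 3 + 4 = 17)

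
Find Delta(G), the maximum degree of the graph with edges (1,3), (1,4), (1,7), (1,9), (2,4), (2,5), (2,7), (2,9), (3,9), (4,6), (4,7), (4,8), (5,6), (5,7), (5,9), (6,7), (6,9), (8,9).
6 (attained at vertex 9)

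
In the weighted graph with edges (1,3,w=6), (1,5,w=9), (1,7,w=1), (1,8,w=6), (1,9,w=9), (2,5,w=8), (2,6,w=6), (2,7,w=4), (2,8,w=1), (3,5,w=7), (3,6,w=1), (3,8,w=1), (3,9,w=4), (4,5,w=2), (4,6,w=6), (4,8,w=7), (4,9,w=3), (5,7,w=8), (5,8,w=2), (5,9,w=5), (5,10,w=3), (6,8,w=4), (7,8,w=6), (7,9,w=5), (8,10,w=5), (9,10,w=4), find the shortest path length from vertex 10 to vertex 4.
5 (path: 10 -> 5 -> 4; weights 3 + 2 = 5)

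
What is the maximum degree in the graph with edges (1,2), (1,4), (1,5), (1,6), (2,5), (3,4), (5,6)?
4 (attained at vertex 1)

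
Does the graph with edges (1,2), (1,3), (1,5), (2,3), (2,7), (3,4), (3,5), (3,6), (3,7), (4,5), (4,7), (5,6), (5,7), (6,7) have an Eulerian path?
No (6 vertices have odd degree: {1, 2, 4, 5, 6, 7}; Eulerian path requires 0 or 2)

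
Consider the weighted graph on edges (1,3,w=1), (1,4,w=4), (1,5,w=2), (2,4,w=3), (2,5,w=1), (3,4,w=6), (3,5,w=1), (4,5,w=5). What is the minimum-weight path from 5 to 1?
2 (path: 5 -> 1; weights 2 = 2)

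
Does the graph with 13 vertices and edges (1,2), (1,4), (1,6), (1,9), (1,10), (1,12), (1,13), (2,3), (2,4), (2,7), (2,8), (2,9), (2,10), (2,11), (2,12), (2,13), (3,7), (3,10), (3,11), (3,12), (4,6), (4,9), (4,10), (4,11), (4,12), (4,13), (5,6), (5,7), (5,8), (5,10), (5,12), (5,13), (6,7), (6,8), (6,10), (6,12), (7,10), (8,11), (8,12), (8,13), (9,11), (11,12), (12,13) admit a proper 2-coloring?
No (odd cycle of length 3: 12 -> 1 -> 2 -> 12)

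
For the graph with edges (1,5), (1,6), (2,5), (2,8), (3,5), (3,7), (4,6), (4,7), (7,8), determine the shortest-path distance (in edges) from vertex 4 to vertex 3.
2 (path: 4 -> 7 -> 3, 2 edges)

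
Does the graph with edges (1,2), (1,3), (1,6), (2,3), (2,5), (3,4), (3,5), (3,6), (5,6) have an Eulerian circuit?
No (6 vertices have odd degree: {1, 2, 3, 4, 5, 6}; Eulerian circuit requires 0)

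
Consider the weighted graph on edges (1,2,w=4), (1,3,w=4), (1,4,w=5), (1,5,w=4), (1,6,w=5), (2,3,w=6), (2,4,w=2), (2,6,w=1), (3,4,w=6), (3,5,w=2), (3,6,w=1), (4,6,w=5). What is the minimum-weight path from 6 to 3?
1 (path: 6 -> 3; weights 1 = 1)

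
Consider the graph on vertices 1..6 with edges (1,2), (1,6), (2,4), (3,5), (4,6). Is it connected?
No, it has 2 components: {1, 2, 4, 6}, {3, 5}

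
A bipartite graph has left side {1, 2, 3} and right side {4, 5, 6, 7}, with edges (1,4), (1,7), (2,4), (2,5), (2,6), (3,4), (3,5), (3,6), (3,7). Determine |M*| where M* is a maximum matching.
3 (matching: (1,7), (2,6), (3,5); upper bound min(|L|,|R|) = min(3,4) = 3)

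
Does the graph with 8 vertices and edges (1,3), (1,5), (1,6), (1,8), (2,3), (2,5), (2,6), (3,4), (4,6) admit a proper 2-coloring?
Yes. Partition: {1, 2, 4, 7}, {3, 5, 6, 8}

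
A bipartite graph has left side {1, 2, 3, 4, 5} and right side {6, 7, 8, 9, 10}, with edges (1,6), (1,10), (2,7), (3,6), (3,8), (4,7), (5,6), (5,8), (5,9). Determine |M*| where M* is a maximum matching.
4 (matching: (1,10), (2,7), (3,8), (5,9); upper bound min(|L|,|R|) = min(5,5) = 5)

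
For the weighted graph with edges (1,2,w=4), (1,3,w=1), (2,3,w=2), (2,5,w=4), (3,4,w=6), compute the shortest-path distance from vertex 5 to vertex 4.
12 (path: 5 -> 2 -> 3 -> 4; weights 4 + 2 + 6 = 12)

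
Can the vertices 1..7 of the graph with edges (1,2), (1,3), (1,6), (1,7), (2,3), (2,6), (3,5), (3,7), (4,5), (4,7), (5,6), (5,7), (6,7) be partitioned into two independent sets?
No (odd cycle of length 3: 3 -> 1 -> 2 -> 3)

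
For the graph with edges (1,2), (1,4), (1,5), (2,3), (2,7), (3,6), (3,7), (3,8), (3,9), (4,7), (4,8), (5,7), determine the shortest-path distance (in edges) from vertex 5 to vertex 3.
2 (path: 5 -> 7 -> 3, 2 edges)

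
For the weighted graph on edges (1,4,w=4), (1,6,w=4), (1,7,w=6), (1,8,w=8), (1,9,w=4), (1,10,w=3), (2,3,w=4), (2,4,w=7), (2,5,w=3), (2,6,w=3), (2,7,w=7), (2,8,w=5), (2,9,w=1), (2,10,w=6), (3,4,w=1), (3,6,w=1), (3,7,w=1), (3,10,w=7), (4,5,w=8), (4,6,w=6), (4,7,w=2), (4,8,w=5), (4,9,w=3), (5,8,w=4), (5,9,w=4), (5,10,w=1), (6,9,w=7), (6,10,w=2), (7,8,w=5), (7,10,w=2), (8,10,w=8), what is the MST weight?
17 (MST edges: (1,10,w=3), (2,5,w=3), (2,9,w=1), (3,4,w=1), (3,6,w=1), (3,7,w=1), (5,8,w=4), (5,10,w=1), (6,10,w=2); sum of weights 3 + 3 + 1 + 1 + 1 + 1 + 4 + 1 + 2 = 17)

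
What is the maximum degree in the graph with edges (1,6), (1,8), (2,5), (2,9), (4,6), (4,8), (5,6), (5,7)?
3 (attained at vertices 5, 6)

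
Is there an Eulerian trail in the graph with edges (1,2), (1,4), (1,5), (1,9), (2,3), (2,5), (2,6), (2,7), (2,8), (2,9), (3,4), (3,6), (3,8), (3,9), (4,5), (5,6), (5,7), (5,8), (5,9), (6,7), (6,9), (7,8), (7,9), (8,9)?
No (8 vertices have odd degree: {2, 3, 4, 5, 6, 7, 8, 9}; Eulerian path requires 0 or 2)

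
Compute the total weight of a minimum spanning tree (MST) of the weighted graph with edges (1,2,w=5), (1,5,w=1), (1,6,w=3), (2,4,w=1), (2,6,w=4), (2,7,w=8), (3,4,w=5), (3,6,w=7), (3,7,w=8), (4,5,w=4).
22 (MST edges: (1,5,w=1), (1,6,w=3), (2,4,w=1), (2,6,w=4), (2,7,w=8), (3,4,w=5); sum of weights 1 + 3 + 1 + 4 + 8 + 5 = 22)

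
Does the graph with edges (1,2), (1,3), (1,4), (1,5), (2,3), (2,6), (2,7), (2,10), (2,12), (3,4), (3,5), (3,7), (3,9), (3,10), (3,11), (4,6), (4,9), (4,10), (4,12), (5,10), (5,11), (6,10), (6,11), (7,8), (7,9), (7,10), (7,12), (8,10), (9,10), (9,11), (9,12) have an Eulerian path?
Yes — and in fact it has an Eulerian circuit (the graph is connected and all 12 vertices have even degree)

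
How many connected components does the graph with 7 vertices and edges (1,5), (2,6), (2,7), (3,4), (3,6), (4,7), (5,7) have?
1 (components: {1, 2, 3, 4, 5, 6, 7})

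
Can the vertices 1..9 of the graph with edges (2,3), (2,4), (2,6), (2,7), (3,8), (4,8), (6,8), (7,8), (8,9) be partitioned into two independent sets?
Yes. Partition: {1, 2, 5, 8}, {3, 4, 6, 7, 9}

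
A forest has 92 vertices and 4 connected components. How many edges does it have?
88 (Each of the 4 component trees on V_i vertices has V_i - 1 edges; summing gives V - C = 92 - 4 = 88)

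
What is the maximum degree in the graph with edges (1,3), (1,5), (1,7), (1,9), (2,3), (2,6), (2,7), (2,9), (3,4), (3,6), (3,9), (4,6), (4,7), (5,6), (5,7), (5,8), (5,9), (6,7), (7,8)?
6 (attained at vertex 7)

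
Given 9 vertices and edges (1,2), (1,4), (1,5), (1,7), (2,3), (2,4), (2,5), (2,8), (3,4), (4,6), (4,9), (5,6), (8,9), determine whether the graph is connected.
Yes (BFS from 1 visits [1, 2, 4, 5, 7, 3, 8, 6, 9] — all 9 vertices reached)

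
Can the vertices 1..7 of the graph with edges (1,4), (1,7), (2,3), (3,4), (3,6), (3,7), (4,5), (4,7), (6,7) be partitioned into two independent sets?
No (odd cycle of length 3: 7 -> 1 -> 4 -> 7)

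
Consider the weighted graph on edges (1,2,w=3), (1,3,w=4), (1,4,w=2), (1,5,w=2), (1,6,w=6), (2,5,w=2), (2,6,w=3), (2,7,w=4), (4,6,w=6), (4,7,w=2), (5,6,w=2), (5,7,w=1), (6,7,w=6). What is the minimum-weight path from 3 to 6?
8 (path: 3 -> 1 -> 5 -> 6; weights 4 + 2 + 2 = 8)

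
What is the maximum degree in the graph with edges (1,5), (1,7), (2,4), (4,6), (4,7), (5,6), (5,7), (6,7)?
4 (attained at vertex 7)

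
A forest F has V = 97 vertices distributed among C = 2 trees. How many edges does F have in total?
95 (Each of the 2 component trees on V_i vertices has V_i - 1 edges; summing gives V - C = 97 - 2 = 95)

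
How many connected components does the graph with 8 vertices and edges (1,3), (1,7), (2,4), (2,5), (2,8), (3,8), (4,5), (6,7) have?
1 (components: {1, 2, 3, 4, 5, 6, 7, 8})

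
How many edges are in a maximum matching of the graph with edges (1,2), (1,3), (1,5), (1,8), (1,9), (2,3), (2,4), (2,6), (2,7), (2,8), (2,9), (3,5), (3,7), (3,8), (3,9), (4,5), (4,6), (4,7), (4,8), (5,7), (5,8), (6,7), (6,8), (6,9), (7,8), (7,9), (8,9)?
4 (matching: (1,5), (2,7), (3,8), (6,9); upper bound floor(n/2) = floor(9/2) = 4)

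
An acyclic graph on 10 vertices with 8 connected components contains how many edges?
2 (Each of the 8 component trees on V_i vertices has V_i - 1 edges; summing gives V - C = 10 - 8 = 2)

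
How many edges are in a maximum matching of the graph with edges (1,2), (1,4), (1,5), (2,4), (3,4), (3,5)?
2 (matching: (1,5), (3,4); upper bound floor(n/2) = floor(5/2) = 2)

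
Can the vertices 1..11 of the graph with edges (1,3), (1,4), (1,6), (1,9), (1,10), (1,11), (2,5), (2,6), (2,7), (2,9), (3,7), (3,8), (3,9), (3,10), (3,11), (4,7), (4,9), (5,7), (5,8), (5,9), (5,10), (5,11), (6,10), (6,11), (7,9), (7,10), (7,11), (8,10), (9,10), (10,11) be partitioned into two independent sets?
No (odd cycle of length 3: 10 -> 1 -> 6 -> 10)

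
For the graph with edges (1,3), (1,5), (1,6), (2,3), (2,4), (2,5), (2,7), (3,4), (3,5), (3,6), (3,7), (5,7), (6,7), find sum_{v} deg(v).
26 (handshake: sum of degrees = 2|E| = 2 x 13 = 26)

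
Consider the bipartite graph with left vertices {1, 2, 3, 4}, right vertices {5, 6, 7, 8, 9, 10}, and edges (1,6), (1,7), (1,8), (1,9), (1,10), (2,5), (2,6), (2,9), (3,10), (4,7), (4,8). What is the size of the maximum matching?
4 (matching: (1,7), (2,9), (3,10), (4,8); upper bound min(|L|,|R|) = min(4,6) = 4)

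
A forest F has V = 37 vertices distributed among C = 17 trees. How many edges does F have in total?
20 (Each of the 17 component trees on V_i vertices has V_i - 1 edges; summing gives V - C = 37 - 17 = 20)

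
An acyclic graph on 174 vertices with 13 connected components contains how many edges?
161 (Each of the 13 component trees on V_i vertices has V_i - 1 edges; summing gives V - C = 174 - 13 = 161)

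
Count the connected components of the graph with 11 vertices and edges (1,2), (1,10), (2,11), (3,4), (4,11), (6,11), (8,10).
4 (components: {1, 2, 3, 4, 6, 8, 10, 11}, {5}, {7}, {9})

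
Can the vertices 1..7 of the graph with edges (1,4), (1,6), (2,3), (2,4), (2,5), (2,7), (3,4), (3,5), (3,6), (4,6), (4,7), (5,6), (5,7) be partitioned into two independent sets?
No (odd cycle of length 3: 6 -> 1 -> 4 -> 6)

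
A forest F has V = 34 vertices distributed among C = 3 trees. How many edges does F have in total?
31 (Each of the 3 component trees on V_i vertices has V_i - 1 edges; summing gives V - C = 34 - 3 = 31)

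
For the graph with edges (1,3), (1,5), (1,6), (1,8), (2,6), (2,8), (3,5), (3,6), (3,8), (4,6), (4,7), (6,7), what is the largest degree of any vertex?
5 (attained at vertex 6)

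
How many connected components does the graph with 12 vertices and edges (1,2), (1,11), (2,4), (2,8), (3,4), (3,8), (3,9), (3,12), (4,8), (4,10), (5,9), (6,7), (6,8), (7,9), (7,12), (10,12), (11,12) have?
1 (components: {1, 2, 3, 4, 5, 6, 7, 8, 9, 10, 11, 12})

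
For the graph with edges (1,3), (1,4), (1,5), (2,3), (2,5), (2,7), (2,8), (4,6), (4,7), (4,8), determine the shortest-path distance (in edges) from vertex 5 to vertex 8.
2 (path: 5 -> 2 -> 8, 2 edges)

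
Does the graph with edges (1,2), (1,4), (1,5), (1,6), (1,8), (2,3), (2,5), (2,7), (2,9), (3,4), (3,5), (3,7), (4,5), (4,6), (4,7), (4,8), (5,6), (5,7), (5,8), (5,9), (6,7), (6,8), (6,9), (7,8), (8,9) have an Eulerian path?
Yes (the graph is connected and exactly 2 vertices have odd degree: {1, 2}; any Eulerian path must start and end at those)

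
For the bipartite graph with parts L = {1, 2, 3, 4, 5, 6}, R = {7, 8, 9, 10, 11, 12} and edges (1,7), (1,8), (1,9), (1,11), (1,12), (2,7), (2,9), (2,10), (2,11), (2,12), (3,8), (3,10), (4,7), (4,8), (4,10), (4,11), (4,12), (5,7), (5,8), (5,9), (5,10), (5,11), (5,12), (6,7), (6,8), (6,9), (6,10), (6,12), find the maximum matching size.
6 (matching: (1,12), (2,11), (3,10), (4,8), (5,9), (6,7); upper bound min(|L|,|R|) = min(6,6) = 6)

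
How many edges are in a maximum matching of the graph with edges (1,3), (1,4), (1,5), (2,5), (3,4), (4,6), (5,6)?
3 (matching: (1,3), (2,5), (4,6); upper bound floor(n/2) = floor(6/2) = 3)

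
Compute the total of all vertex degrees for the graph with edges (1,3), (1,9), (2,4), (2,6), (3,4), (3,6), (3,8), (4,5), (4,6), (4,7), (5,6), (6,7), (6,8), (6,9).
28 (handshake: sum of degrees = 2|E| = 2 x 14 = 28)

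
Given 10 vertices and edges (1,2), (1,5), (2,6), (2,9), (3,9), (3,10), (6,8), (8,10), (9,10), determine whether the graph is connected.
No, it has 3 components: {1, 2, 3, 5, 6, 8, 9, 10}, {4}, {7}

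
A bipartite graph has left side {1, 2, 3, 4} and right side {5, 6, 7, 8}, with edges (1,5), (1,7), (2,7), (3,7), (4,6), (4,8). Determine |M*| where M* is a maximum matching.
3 (matching: (1,5), (2,7), (4,8); upper bound min(|L|,|R|) = min(4,4) = 4)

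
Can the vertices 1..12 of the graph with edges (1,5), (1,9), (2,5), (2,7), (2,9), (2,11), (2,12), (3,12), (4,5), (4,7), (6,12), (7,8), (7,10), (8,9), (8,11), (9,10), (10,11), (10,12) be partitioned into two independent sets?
Yes. Partition: {1, 2, 3, 4, 6, 8, 10}, {5, 7, 9, 11, 12}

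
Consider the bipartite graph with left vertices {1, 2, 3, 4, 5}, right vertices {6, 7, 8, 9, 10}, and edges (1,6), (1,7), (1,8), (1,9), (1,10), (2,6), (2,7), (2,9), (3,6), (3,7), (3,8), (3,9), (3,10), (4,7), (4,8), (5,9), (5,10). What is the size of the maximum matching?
5 (matching: (1,10), (2,6), (3,8), (4,7), (5,9); upper bound min(|L|,|R|) = min(5,5) = 5)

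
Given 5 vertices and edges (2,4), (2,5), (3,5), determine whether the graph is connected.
No, it has 2 components: {1}, {2, 3, 4, 5}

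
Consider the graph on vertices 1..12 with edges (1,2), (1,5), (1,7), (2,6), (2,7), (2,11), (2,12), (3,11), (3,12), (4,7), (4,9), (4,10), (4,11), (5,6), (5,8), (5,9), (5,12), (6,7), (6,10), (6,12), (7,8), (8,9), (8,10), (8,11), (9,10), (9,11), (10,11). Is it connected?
Yes (BFS from 1 visits [1, 2, 5, 7, 6, 11, 12, 8, 9, 4, 10, 3] — all 12 vertices reached)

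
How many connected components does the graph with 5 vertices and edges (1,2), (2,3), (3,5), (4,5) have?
1 (components: {1, 2, 3, 4, 5})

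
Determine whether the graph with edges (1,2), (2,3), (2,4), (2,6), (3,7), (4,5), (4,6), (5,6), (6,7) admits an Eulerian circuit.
No (2 vertices have odd degree: {1, 4}; Eulerian circuit requires 0)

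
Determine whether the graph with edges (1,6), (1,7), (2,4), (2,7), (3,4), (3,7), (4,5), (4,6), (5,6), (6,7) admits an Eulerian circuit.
Yes (the graph is connected and all 7 vertices have even degree)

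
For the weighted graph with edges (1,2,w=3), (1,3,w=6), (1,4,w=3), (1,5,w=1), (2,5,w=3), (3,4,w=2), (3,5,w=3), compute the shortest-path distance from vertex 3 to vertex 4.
2 (path: 3 -> 4; weights 2 = 2)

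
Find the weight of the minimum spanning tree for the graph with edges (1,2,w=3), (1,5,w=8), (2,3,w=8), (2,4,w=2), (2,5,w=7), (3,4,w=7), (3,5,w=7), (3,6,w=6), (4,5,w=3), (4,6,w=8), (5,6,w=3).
17 (MST edges: (1,2,w=3), (2,4,w=2), (3,6,w=6), (4,5,w=3), (5,6,w=3); sum of weights 3 + 2 + 6 + 3 + 3 = 17)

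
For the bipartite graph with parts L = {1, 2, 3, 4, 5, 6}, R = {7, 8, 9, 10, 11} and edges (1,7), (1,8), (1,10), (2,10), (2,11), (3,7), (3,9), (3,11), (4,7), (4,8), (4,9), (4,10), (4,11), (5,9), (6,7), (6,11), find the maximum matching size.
5 (matching: (1,10), (2,11), (3,9), (4,8), (6,7); upper bound min(|L|,|R|) = min(6,5) = 5)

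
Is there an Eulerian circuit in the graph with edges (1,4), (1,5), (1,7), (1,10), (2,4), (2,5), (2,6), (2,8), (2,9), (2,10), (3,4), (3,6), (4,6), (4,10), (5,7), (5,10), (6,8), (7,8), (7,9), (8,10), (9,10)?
No (2 vertices have odd degree: {4, 9}; Eulerian circuit requires 0)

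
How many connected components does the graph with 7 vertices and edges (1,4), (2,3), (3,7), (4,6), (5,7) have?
2 (components: {1, 4, 6}, {2, 3, 5, 7})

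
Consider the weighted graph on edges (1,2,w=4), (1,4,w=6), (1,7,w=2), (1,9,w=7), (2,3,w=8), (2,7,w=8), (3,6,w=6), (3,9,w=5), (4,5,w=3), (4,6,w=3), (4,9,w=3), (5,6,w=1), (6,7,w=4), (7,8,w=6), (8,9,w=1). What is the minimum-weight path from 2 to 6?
10 (path: 2 -> 1 -> 7 -> 6; weights 4 + 2 + 4 = 10)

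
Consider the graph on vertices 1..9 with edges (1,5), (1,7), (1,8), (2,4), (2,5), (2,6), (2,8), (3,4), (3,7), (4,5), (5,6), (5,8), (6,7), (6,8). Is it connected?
No, it has 2 components: {1, 2, 3, 4, 5, 6, 7, 8}, {9}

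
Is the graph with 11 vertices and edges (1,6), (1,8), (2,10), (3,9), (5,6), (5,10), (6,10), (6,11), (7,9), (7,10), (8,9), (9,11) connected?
No, it has 2 components: {1, 2, 3, 5, 6, 7, 8, 9, 10, 11}, {4}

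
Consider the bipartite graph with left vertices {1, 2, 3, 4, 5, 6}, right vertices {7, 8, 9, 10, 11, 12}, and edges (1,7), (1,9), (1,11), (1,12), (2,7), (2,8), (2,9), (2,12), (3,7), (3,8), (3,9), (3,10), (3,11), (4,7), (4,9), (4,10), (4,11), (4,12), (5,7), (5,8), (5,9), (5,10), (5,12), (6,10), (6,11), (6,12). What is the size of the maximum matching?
6 (matching: (1,12), (2,9), (3,11), (4,7), (5,8), (6,10); upper bound min(|L|,|R|) = min(6,6) = 6)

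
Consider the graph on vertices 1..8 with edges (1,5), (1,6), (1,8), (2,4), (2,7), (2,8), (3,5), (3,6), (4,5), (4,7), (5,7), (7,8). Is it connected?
Yes (BFS from 1 visits [1, 5, 6, 8, 3, 4, 7, 2] — all 8 vertices reached)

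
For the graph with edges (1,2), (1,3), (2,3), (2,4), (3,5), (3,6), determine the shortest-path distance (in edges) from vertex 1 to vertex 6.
2 (path: 1 -> 3 -> 6, 2 edges)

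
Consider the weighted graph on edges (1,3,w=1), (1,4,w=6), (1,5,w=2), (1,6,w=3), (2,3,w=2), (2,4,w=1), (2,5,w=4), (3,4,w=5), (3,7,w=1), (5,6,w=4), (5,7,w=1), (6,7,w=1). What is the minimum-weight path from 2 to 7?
3 (path: 2 -> 3 -> 7; weights 2 + 1 = 3)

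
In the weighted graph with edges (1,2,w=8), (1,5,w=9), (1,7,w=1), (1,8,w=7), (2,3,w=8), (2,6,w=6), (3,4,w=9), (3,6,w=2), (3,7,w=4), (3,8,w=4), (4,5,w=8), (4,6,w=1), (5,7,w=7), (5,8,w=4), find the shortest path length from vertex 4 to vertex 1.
8 (path: 4 -> 6 -> 3 -> 7 -> 1; weights 1 + 2 + 4 + 1 = 8)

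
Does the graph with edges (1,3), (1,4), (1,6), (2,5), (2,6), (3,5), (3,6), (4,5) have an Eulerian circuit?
No (4 vertices have odd degree: {1, 3, 5, 6}; Eulerian circuit requires 0)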